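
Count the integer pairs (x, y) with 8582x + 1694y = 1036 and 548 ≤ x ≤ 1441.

8

gcd(8582, 1694):
  8582 = 5×1694 + 112
  1694 = 15×112 + 14
  112 = 8×14
so gcd(8582, 1694) = 14.
Back-substitute for Bézout coefficients:
  14 = 1694 - 15×112
  ... = 8582×(-15) + 1694×(76)
Scale by 74: particular solution (-1110, 5624); reduce x mod 121: (100, -506).
General solution: x = 100 + 121t, y = -506 - 613t for integer t.
548 ≤ 100 + 121t ≤ 1441 gives t ∈ [4, 11], which is 8 values.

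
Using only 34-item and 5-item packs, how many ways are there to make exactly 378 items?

2

Need nonnegative integers with 34j + 5k = 378.
gcd(34, 5) = 1, and 34·(-1) + 5·(7) = 1.
So (j₀, k₀) = (-378, 2646); general j = -378 + 5t, k = 2646 - 34t.
j ≥ 0 ⇒ t ≥ 76; k ≥ 0 ⇒ t ≤ 77. That's 2 values of t.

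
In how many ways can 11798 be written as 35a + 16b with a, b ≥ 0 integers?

gcd(35, 16) = 1.
By Bézout, 35×(-5) + 16×(11) = 1.
One solution: (2, 733).
General: a = 2 + 16t, b = 733 - 35t.
a ≥ 0 ⇒ t ≥ 0; b ≥ 0 ⇒ t ≤ 20. So t ∈ [0, 20]: 21 solutions.

21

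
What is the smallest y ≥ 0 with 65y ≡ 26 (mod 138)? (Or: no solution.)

28

gcd(138, 65) = 1  (138 = 2×65 + 8, 65 = 8×8 + 1, 8 = 8×1).
1 divides 26, so solutions exist.
Back-substituting, 65×(17) + 138×(-8) = 1.
So 65×(17) ≡ 1 (mod 138); multiply by 26: y ≡ 442 (mod 138).
Smallest nonnegative: y = 442 mod 138 = 28.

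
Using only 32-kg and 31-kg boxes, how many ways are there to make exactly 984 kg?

1

Need nonnegative integers with 32j + 31k = 984.
gcd(32, 31) = 1, and 32·(1) + 31·(-1) = 1.
So (j₀, k₀) = (984, -984); general j = 984 + 31t, k = -984 - 32t.
j ≥ 0 ⇒ t ≥ -31; k ≥ 0 ⇒ t ≤ -31. That's 1 value of t.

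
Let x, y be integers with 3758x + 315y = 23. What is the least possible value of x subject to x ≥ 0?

271

gcd(3758, 315) = 1  (3758 = 11·315 + 293, 315 = 1·293 + 22, 293 = 13·22 + 7, 22 = 3·7 + 1, 7 = 7·1).
1 divides 23, so solutions exist.
Back-substituting, 3758·(-43) + 315·(513) = 1.
Scale by 23/1 = 23: (x₀, y₀) = (-989, 11799).
General solution: x = -989 + 315t, y = 11799 - 3758t for integer t.
x ≥ 0: smallest is -989 mod 315 = 271 (at t = 4), with y = -3233.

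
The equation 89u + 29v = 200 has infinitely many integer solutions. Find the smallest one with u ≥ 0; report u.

gcd(89, 29):
  89 = 3×29 + 2
  29 = 14×2 + 1
  2 = 2×1
so gcd(89, 29) = 1.
1 divides 200, so solutions exist.
Back-substitute for Bézout coefficients:
  1 = 29 - 14×2
  ... = 89×(-14) + 29×(43)
Scale by 200/1 = 200: (u₀, v₀) = (-2800, 8600).
General solution: u = -2800 + 29t, v = 8600 - 89t for integer t.
u ≥ 0: smallest is -2800 mod 29 = 13 (at t = 97), with v = -33.

13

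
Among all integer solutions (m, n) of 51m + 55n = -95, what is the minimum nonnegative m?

gcd(55, 51) = 1  (55 = 1·51 + 4, 51 = 12·4 + 3, 4 = 1·3 + 1, 3 = 3·1).
1 divides -95, so solutions exist.
Back-substituting, 51·(-14) + 55·(13) = 1.
Scale by -95/1 = -95: (m₀, n₀) = (1330, -1235).
General solution: m = 1330 + 55t, n = -1235 - 51t for integer t.
m ≥ 0: smallest is 1330 mod 55 = 10 (at t = -24), with n = -11.

10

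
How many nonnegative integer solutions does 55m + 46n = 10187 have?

4

gcd(55, 46) = 1  (55 = 1·46 + 9, 46 = 5·9 + 1, 9 = 9·1).
Back-substituting, 55·(-5) + 46·(6) = 1.
Scale by 10187: one solution is (-50935, 61122). Reduce m mod 46: (33, 182).
General: m = 33 + 46t, n = 182 - 55t.
m ≥ 0 ⇒ t ≥ 0; n ≥ 0 ⇒ t ≤ 3. So t ∈ [0, 3]: 4 solutions.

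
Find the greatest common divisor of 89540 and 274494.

22

gcd(274494, 89540):
  274494 = 3*89540 + 5874
  89540 = 15*5874 + 1430
  5874 = 4*1430 + 154
  1430 = 9*154 + 44
  154 = 3*44 + 22
  44 = 2*22
so gcd(274494, 89540) = 22.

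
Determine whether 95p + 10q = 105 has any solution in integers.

gcd(95, 10) = 5.
5 divides 105, so integer solutions exist.

yes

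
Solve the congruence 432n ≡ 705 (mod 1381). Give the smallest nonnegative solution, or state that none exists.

625

gcd(1381, 432):
  1381 = 3·432 + 85
  432 = 5·85 + 7
  85 = 12·7 + 1
  7 = 7·1
so gcd(1381, 432) = 1.
1 divides 705, so solutions exist.
Back-substitute for Bézout coefficients:
  1 = 85 - 12·7
  ... = 432·(-195) + 1381·(61)
So 432·(-195) ≡ 1 (mod 1381); multiply by 705: n ≡ -137475 (mod 1381).
Smallest nonnegative: n = -137475 mod 1381 = 625.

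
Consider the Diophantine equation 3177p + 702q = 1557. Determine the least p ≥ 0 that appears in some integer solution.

gcd(3177, 702) = 9  (3177 = 4×702 + 369, 702 = 1×369 + 333, 369 = 1×333 + 36, 333 = 9×36 + 9, 36 = 4×9).
9 divides 1557, so solutions exist.
Back-substituting, 3177×(-19) + 702×(86) = 9.
Scale by 1557/9 = 173: (p₀, q₀) = (-3287, 14878).
General solution: p = -3287 + 78t, q = 14878 - 353t for integer t.
p ≥ 0: smallest is -3287 mod 78 = 67 (at t = 43), with q = -301.

67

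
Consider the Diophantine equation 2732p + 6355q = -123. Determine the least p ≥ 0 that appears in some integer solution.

5371

gcd(6355, 2732):
  6355 = 2*2732 + 891
  2732 = 3*891 + 59
  891 = 15*59 + 6
  59 = 9*6 + 5
  6 = 1*5 + 1
  5 = 5*1
so gcd(6355, 2732) = 1.
1 divides -123, so solutions exist.
Back-substitute for Bézout coefficients:
  1 = 6 - 1*5
  ... = 2732*(-1077) + 6355*(463)
Scale by -123/1 = -123: (p₀, q₀) = (132471, -56949).
General solution: p = 132471 + 6355t, q = -56949 - 2732t for integer t.
p ≥ 0: smallest is 132471 mod 6355 = 5371 (at t = -20), with q = -2309.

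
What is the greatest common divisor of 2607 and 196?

gcd(2607, 196):
  2607 = 13·196 + 59
  196 = 3·59 + 19
  59 = 3·19 + 2
  19 = 9·2 + 1
  2 = 2·1
so gcd(2607, 196) = 1.

1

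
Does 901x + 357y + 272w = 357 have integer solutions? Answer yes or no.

yes

gcd(901, 357):
  901 = 2·357 + 187
  357 = 1·187 + 170
  187 = 1·170 + 17
  170 = 10·17
so gcd(901, 357) = 17.
gcd(17, 272) = 17.
17 divides 357, so integer solutions exist.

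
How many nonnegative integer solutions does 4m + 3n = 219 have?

19

gcd(4, 3) = 1.
By Bézout, 4×(1) + 3×(-1) = 1.
One solution: (0, 73).
General: m = 0 + 3t, n = 73 - 4t.
m ≥ 0 ⇒ t ≥ 0; n ≥ 0 ⇒ t ≤ 18. So t ∈ [0, 18]: 19 solutions.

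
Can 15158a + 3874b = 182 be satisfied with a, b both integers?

gcd(15158, 3874):
  15158 = 3·3874 + 3536
  3874 = 1·3536 + 338
  3536 = 10·338 + 156
  338 = 2·156 + 26
  156 = 6·26
so gcd(15158, 3874) = 26.
26 divides 182, so integer solutions exist.

yes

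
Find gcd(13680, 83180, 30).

10

gcd(83180, 13680) = 20  (83180 = 6·13680 + 1100, 13680 = 12·1100 + 480, 1100 = 2·480 + 140, 480 = 3·140 + 60, 140 = 2·60 + 20, 60 = 3·20).
gcd(20, 30) = 10.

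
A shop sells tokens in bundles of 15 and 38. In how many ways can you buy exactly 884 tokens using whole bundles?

Need nonnegative integers with 15j + 38k = 884.
gcd(15, 38) = 1, and 15·(-5) + 38·(2) = 1.
So (j₀, k₀) = (-4420, 1768); general j = -4420 + 38t, k = 1768 - 15t.
j ≥ 0 ⇒ t ≥ 117; k ≥ 0 ⇒ t ≤ 117. That's 1 value of t.

1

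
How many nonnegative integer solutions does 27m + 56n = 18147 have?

12

gcd(56, 27):
  56 = 2*27 + 2
  27 = 13*2 + 1
  2 = 2*1
so gcd(56, 27) = 1.
Back-substitute for Bézout coefficients:
  1 = 27 - 13*2
  ... = 27*(27) + 56*(-13)
Scale by 18147: one solution is (489969, -235911). Reduce m mod 56: (25, 312).
General: m = 25 + 56t, n = 312 - 27t.
m ≥ 0 ⇒ t ≥ 0; n ≥ 0 ⇒ t ≤ 11. So t ∈ [0, 11]: 12 solutions.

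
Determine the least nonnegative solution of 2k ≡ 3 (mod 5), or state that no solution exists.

4

gcd(5, 2):
  5 = 2×2 + 1
  2 = 2×1
so gcd(5, 2) = 1.
1 divides 3, so solutions exist.
Back-substitute for Bézout coefficients:
  1 = 5 - 2×2
  ... = 2×(-2) + 5×(1)
So 2×(-2) ≡ 1 (mod 5); multiply by 3: k ≡ -6 (mod 5).
Smallest nonnegative: k = -6 mod 5 = 4.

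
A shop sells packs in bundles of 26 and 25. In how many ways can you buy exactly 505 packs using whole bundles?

1

Need nonnegative integers with 26j + 25k = 505.
gcd(26, 25) = 1, and 26·(1) + 25·(-1) = 1.
So (j₀, k₀) = (505, -505); general j = 505 + 25t, k = -505 - 26t.
j ≥ 0 ⇒ t ≥ -20; k ≥ 0 ⇒ t ≤ -20. That's 1 value of t.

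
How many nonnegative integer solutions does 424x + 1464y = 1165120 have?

gcd(1464, 424) = 8  (1464 = 3·424 + 192, 424 = 2·192 + 40, 192 = 4·40 + 32, 40 = 1·32 + 8, 32 = 4·8).
Back-substituting, 424·(38) + 1464·(-11) = 8.
Scale by 145640: one solution is (5534320, -1602040). Reduce x mod 183: (34, 786).
General: x = 34 + 183t, y = 786 - 53t.
x ≥ 0 ⇒ t ≥ 0; y ≥ 0 ⇒ t ≤ 14. So t ∈ [0, 14]: 15 solutions.

15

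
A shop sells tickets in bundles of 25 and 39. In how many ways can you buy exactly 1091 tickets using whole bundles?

Need nonnegative integers with 25j + 39k = 1091.
gcd(25, 39) = 1, and 25·(-14) + 39·(9) = 1.
So (j₀, k₀) = (-15274, 9819); general j = -15274 + 39t, k = 9819 - 25t.
j ≥ 0 ⇒ t ≥ 392; k ≥ 0 ⇒ t ≤ 392. That's 1 value of t.

1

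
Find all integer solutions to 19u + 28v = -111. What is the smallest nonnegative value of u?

gcd(28, 19) = 1  (28 = 1·19 + 9, 19 = 2·9 + 1, 9 = 9·1).
1 divides -111, so solutions exist.
Back-substituting, 19·(3) + 28·(-2) = 1.
Scale by -111/1 = -111: (u₀, v₀) = (-333, 222).
General solution: u = -333 + 28t, v = 222 - 19t for integer t.
u ≥ 0: smallest is -333 mod 28 = 3 (at t = 12), with v = -6.

3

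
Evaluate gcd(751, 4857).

1

gcd(4857, 751) = 1  (4857 = 6×751 + 351, 751 = 2×351 + 49, 351 = 7×49 + 8, 49 = 6×8 + 1, 8 = 8×1).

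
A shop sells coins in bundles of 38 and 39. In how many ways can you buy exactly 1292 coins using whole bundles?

1

Need nonnegative integers with 38j + 39k = 1292.
gcd(38, 39) = 1, and 38·(-1) + 39·(1) = 1.
So (j₀, k₀) = (-1292, 1292); general j = -1292 + 39t, k = 1292 - 38t.
j ≥ 0 ⇒ t ≥ 34; k ≥ 0 ⇒ t ≤ 34. That's 1 value of t.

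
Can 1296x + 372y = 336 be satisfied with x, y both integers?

yes

gcd(1296, 372) = 12.
12 divides 336, so integer solutions exist.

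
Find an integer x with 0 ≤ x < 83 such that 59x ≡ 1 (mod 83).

38

gcd(83, 59) = 1  (83 = 1×59 + 24, 59 = 2×24 + 11, 24 = 2×11 + 2, 11 = 5×2 + 1, 2 = 2×1).
Back-substituting, 59×(38) + 83×(-27) = 1.
So 59×38 ≡ 1 (mod 83), and 38 mod 83 = 38.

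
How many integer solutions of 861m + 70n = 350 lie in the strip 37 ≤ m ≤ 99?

6

gcd(861, 70):
  861 = 12×70 + 21
  70 = 3×21 + 7
  21 = 3×7
so gcd(861, 70) = 7.
Back-substitute for Bézout coefficients:
  7 = 70 - 3×21
  ... = 861×(-3) + 70×(37)
Scale by 50: particular solution (-150, 1850); reduce m mod 10: (0, 5).
General solution: m = 0 + 10t, n = 5 - 123t for integer t.
37 ≤ 0 + 10t ≤ 99 gives t ∈ [4, 9], which is 6 values.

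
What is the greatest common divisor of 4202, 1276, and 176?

22

gcd(4202, 1276):
  4202 = 3×1276 + 374
  1276 = 3×374 + 154
  374 = 2×154 + 66
  154 = 2×66 + 22
  66 = 3×22
so gcd(4202, 1276) = 22.
gcd(22, 176) = 22.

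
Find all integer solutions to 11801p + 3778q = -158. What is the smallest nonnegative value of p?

210

gcd(11801, 3778):
  11801 = 3*3778 + 467
  3778 = 8*467 + 42
  467 = 11*42 + 5
  42 = 8*5 + 2
  5 = 2*2 + 1
  2 = 2*1
so gcd(11801, 3778) = 1.
1 divides -158, so solutions exist.
Back-substitute for Bézout coefficients:
  1 = 5 - 2*2
  ... = 11801*(1529) + 3778*(-4776)
Scale by -158/1 = -158: (p₀, q₀) = (-241582, 754608).
General solution: p = -241582 + 3778t, q = 754608 - 11801t for integer t.
p ≥ 0: smallest is -241582 mod 3778 = 210 (at t = 64), with q = -656.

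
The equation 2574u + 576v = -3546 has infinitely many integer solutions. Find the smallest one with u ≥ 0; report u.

gcd(2574, 576) = 18  (2574 = 4*576 + 270, 576 = 2*270 + 36, 270 = 7*36 + 18, 36 = 2*18).
18 divides -3546, so solutions exist.
Back-substituting, 2574*(15) + 576*(-67) = 18.
Scale by -3546/18 = -197: (u₀, v₀) = (-2955, 13199).
General solution: u = -2955 + 32t, v = 13199 - 143t for integer t.
u ≥ 0: smallest is -2955 mod 32 = 21 (at t = 93), with v = -100.

21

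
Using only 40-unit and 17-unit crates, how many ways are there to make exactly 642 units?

Need nonnegative integers with 40j + 17k = 642.
gcd(40, 17) = 1, and 40·(3) + 17·(-7) = 1.
So (j₀, k₀) = (1926, -4494); general j = 1926 + 17t, k = -4494 - 40t.
j ≥ 0 ⇒ t ≥ -113; k ≥ 0 ⇒ t ≤ -113. That's 1 value of t.

1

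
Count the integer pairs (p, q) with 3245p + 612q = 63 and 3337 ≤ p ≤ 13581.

gcd(3245, 612):
  3245 = 5·612 + 185
  612 = 3·185 + 57
  185 = 3·57 + 14
  57 = 4·14 + 1
  14 = 14·1
so gcd(3245, 612) = 1.
Back-substitute for Bézout coefficients:
  1 = 57 - 4·14
  ... = 3245·(-43) + 612·(228)
Scale by 63: particular solution (-2709, 14364); reduce p mod 612: (351, -1861).
General solution: p = 351 + 612t, q = -1861 - 3245t for integer t.
3337 ≤ 351 + 612t ≤ 13581 gives t ∈ [5, 21], which is 17 values.

17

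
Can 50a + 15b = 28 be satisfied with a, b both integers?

no

gcd(50, 15):
  50 = 3*15 + 5
  15 = 3*5
so gcd(50, 15) = 5.
5 does not divide 28 (remainder 3), so no integer solutions.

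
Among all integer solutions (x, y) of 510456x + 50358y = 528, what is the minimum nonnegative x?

5654

gcd(510456, 50358) = 6.
6 divides 528, so solutions exist.
By Bézout, 510456×(1018) + 50358×(-10319) = 6.
Scale by 528/6 = 88: (x₀, y₀) = (89584, -908072).
General solution: x = 89584 + 8393t, y = -908072 - 85076t for integer t.
x ≥ 0: smallest is 89584 mod 8393 = 5654 (at t = -10), with y = -57312.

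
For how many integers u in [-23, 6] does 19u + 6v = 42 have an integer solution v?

gcd(19, 6) = 1.
By Bézout, 19*(1) + 6*(-3) = 1.
Particular solution: (0, 7).
General solution: u = 0 + 6t, v = 7 - 19t for integer t.
-23 ≤ 0 + 6t ≤ 6 gives t ∈ [-3, 1], which is 5 values.

5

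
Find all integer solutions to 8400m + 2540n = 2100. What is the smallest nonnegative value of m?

32

gcd(8400, 2540):
  8400 = 3*2540 + 780
  2540 = 3*780 + 200
  780 = 3*200 + 180
  200 = 1*180 + 20
  180 = 9*20
so gcd(8400, 2540) = 20.
20 divides 2100, so solutions exist.
Back-substitute for Bézout coefficients:
  20 = 200 - 1*180
  ... = 8400*(-13) + 2540*(43)
Scale by 2100/20 = 105: (m₀, n₀) = (-1365, 4515).
General solution: m = -1365 + 127t, n = 4515 - 420t for integer t.
m ≥ 0: smallest is -1365 mod 127 = 32 (at t = 11), with n = -105.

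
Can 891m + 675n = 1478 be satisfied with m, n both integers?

no

gcd(891, 675):
  891 = 1·675 + 216
  675 = 3·216 + 27
  216 = 8·27
so gcd(891, 675) = 27.
27 does not divide 1478 (remainder 20), so no integer solutions.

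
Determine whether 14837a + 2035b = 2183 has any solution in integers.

yes

gcd(14837, 2035) = 37  (14837 = 7×2035 + 592, 2035 = 3×592 + 259, 592 = 2×259 + 74, 259 = 3×74 + 37, 74 = 2×37).
37 divides 2183, so integer solutions exist.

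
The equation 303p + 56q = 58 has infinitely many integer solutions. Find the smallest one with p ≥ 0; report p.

22

gcd(303, 56) = 1.
1 divides 58, so solutions exist.
By Bézout, 303·(-17) + 56·(92) = 1.
Scale by 58/1 = 58: (p₀, q₀) = (-986, 5336).
General solution: p = -986 + 56t, q = 5336 - 303t for integer t.
p ≥ 0: smallest is -986 mod 56 = 22 (at t = 18), with q = -118.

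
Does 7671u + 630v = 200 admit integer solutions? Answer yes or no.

no

gcd(7671, 630) = 3.
3 does not divide 200 (remainder 2), so no integer solutions.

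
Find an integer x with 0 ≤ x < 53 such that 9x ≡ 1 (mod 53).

gcd(53, 9):
  53 = 5·9 + 8
  9 = 1·8 + 1
  8 = 8·1
so gcd(53, 9) = 1.
Back-substitute for Bézout coefficients:
  1 = 9 - 1·8
  ... = 9·(6) + 53·(-1)
So 9·6 ≡ 1 (mod 53), and 6 mod 53 = 6.

6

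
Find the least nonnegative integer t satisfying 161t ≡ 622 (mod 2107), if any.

gcd(2107, 161):
  2107 = 13×161 + 14
  161 = 11×14 + 7
  14 = 2×7
so gcd(2107, 161) = 7.
7 does not divide 622, so the congruence has no solution.

no solution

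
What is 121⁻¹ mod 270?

241

gcd(270, 121):
  270 = 2·121 + 28
  121 = 4·28 + 9
  28 = 3·9 + 1
  9 = 9·1
so gcd(270, 121) = 1.
Back-substitute for Bézout coefficients:
  1 = 28 - 3·9
  ... = 121·(-29) + 270·(13)
So 121·-29 ≡ 1 (mod 270), and -29 mod 270 = 241.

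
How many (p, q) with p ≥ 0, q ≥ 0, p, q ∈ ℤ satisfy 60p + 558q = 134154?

gcd(558, 60):
  558 = 9*60 + 18
  60 = 3*18 + 6
  18 = 3*6
so gcd(558, 60) = 6.
Back-substitute for Bézout coefficients:
  6 = 60 - 3*18
  ... = 60*(28) + 558*(-3)
Scale by 22359: one solution is (626052, -67077). Reduce p mod 93: (69, 233).
General: p = 69 + 93t, q = 233 - 10t.
p ≥ 0 ⇒ t ≥ 0; q ≥ 0 ⇒ t ≤ 23. So t ∈ [0, 23]: 24 solutions.

24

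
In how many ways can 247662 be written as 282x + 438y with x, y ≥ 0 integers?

gcd(438, 282):
  438 = 1·282 + 156
  282 = 1·156 + 126
  156 = 1·126 + 30
  126 = 4·30 + 6
  30 = 5·6
so gcd(438, 282) = 6.
Back-substitute for Bézout coefficients:
  6 = 126 - 4·30
  ... = 282·(14) + 438·(-9)
Scale by 41277: one solution is (577878, -371493). Reduce x mod 73: (10, 559).
General: x = 10 + 73t, y = 559 - 47t.
x ≥ 0 ⇒ t ≥ 0; y ≥ 0 ⇒ t ≤ 11. So t ∈ [0, 11]: 12 solutions.

12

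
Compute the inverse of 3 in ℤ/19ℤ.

13

gcd(19, 3) = 1  (19 = 6×3 + 1, 3 = 3×1).
Back-substituting, 3×(-6) + 19×(1) = 1.
So 3×-6 ≡ 1 (mod 19), and -6 mod 19 = 13.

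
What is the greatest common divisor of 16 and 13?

gcd(16, 13) = 1  (16 = 1×13 + 3, 13 = 4×3 + 1, 3 = 3×1).

1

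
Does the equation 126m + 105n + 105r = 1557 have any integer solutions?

gcd(126, 105) = 21.
gcd(21, 105) = 21.
21 does not divide 1557 (remainder 3), so no integer solutions.

no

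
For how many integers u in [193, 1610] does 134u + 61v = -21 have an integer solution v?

23

gcd(134, 61) = 1.
By Bézout, 134·(-5) + 61·(11) = 1.
Particular solution: (44, -97).
General solution: u = 44 + 61t, v = -97 - 134t for integer t.
193 ≤ 44 + 61t ≤ 1610 gives t ∈ [3, 25], which is 23 values.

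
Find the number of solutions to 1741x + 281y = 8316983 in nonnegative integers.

17

gcd(1741, 281):
  1741 = 6×281 + 55
  281 = 5×55 + 6
  55 = 9×6 + 1
  6 = 6×1
so gcd(1741, 281) = 1.
Back-substitute for Bézout coefficients:
  1 = 55 - 9×6
  ... = 1741×(46) + 281×(-285)
Scale by 8316983: one solution is (382581218, -2370340155). Reduce x mod 281: (280, 27863).
General: x = 280 + 281t, y = 27863 - 1741t.
x ≥ 0 ⇒ t ≥ 0; y ≥ 0 ⇒ t ≤ 16. So t ∈ [0, 16]: 17 solutions.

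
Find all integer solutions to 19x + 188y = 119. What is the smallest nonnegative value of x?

gcd(188, 19) = 1  (188 = 9*19 + 17, 19 = 1*17 + 2, 17 = 8*2 + 1, 2 = 2*1).
1 divides 119, so solutions exist.
Back-substituting, 19*(-89) + 188*(9) = 1.
Scale by 119/1 = 119: (x₀, y₀) = (-10591, 1071).
General solution: x = -10591 + 188t, y = 1071 - 19t for integer t.
x ≥ 0: smallest is -10591 mod 188 = 125 (at t = 57), with y = -12.

125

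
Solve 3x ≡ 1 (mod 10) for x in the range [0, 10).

gcd(10, 3) = 1  (10 = 3·3 + 1, 3 = 3·1).
Back-substituting, 3·(-3) + 10·(1) = 1.
So 3·-3 ≡ 1 (mod 10), and -3 mod 10 = 7.

7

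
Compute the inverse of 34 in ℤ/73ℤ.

58

gcd(73, 34):
  73 = 2*34 + 5
  34 = 6*5 + 4
  5 = 1*4 + 1
  4 = 4*1
so gcd(73, 34) = 1.
Back-substitute for Bézout coefficients:
  1 = 5 - 1*4
  ... = 34*(-15) + 73*(7)
So 34*-15 ≡ 1 (mod 73), and -15 mod 73 = 58.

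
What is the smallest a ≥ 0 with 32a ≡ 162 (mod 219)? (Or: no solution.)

gcd(219, 32) = 1  (219 = 6*32 + 27, 32 = 1*27 + 5, 27 = 5*5 + 2, 5 = 2*2 + 1, 2 = 2*1).
1 divides 162, so solutions exist.
Back-substituting, 32*(89) + 219*(-13) = 1.
So 32*(89) ≡ 1 (mod 219); multiply by 162: a ≡ 14418 (mod 219).
Smallest nonnegative: a = 14418 mod 219 = 183.

183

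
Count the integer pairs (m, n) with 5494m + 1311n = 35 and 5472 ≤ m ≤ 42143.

gcd(5494, 1311) = 1.
By Bézout, 5494*(-215) + 1311*(901) = 1.
Particular solution: (341, -1429).
General solution: m = 341 + 1311t, n = -1429 - 5494t for integer t.
5472 ≤ 341 + 1311t ≤ 42143 gives t ∈ [4, 31], which is 28 values.

28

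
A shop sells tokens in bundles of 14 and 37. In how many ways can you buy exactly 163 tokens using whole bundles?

Need nonnegative integers with 14j + 37k = 163.
gcd(14, 37) = 1, and 14·(8) + 37·(-3) = 1.
So (j₀, k₀) = (1304, -489); general j = 1304 + 37t, k = -489 - 14t.
j ≥ 0 ⇒ t ≥ -35; k ≥ 0 ⇒ t ≤ -35. That's 1 value of t.

1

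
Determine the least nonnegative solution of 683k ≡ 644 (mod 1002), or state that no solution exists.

gcd(1002, 683):
  1002 = 1·683 + 319
  683 = 2·319 + 45
  319 = 7·45 + 4
  45 = 11·4 + 1
  4 = 4·1
so gcd(1002, 683) = 1.
1 divides 644, so solutions exist.
Back-substitute for Bézout coefficients:
  1 = 45 - 11·4
  ... = 683·(245) + 1002·(-167)
So 683·(245) ≡ 1 (mod 1002); multiply by 644: k ≡ 157780 (mod 1002).
Smallest nonnegative: k = 157780 mod 1002 = 466.

466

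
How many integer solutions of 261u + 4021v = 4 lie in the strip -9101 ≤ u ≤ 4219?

gcd(4021, 261) = 1  (4021 = 15*261 + 106, 261 = 2*106 + 49, 106 = 2*49 + 8, 49 = 6*8 + 1, 8 = 8*1).
Back-substituting, 261*(493) + 4021*(-32) = 1.
Scale by 4: particular solution (1972, -128); reduce u mod 4021: (1972, -128).
General solution: u = 1972 + 4021t, v = -128 - 261t for integer t.
-9101 ≤ 1972 + 4021t ≤ 4219 gives t ∈ [-2, 0], which is 3 values.

3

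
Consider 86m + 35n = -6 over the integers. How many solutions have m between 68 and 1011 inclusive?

27

gcd(86, 35) = 1.
By Bézout, 86×(11) + 35×(-27) = 1.
Particular solution: (4, -10).
General solution: m = 4 + 35t, n = -10 - 86t for integer t.
68 ≤ 4 + 35t ≤ 1011 gives t ∈ [2, 28], which is 27 values.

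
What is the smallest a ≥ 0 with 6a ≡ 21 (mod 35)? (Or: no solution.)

gcd(35, 6) = 1  (35 = 5×6 + 5, 6 = 1×5 + 1, 5 = 5×1).
1 divides 21, so solutions exist.
Back-substituting, 6×(6) + 35×(-1) = 1.
So 6×(6) ≡ 1 (mod 35); multiply by 21: a ≡ 126 (mod 35).
Smallest nonnegative: a = 126 mod 35 = 21.

21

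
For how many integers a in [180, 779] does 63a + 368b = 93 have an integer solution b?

gcd(368, 63):
  368 = 5*63 + 53
  63 = 1*53 + 10
  53 = 5*10 + 3
  10 = 3*3 + 1
  3 = 3*1
so gcd(368, 63) = 1.
Back-substitute for Bézout coefficients:
  1 = 10 - 3*3
  ... = 63*(111) + 368*(-19)
Scale by 93: particular solution (10323, -1767); reduce a mod 368: (19, -3).
General solution: a = 19 + 368t, b = -3 - 63t for integer t.
180 ≤ 19 + 368t ≤ 779 gives t ∈ [1, 2], which is 2 values.

2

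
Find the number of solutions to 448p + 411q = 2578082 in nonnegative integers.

14

gcd(448, 411):
  448 = 1×411 + 37
  411 = 11×37 + 4
  37 = 9×4 + 1
  4 = 4×1
so gcd(448, 411) = 1.
Back-substitute for Bézout coefficients:
  1 = 37 - 9×4
  ... = 448×(100) + 411×(-109)
Scale by 2578082: one solution is (257808200, -281010938). Reduce p mod 411: (230, 6022).
General: p = 230 + 411t, q = 6022 - 448t.
p ≥ 0 ⇒ t ≥ 0; q ≥ 0 ⇒ t ≤ 13. So t ∈ [0, 13]: 14 solutions.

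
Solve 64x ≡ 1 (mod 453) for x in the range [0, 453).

361

gcd(453, 64):
  453 = 7×64 + 5
  64 = 12×5 + 4
  5 = 1×4 + 1
  4 = 4×1
so gcd(453, 64) = 1.
Back-substitute for Bézout coefficients:
  1 = 5 - 1×4
  ... = 64×(-92) + 453×(13)
So 64×-92 ≡ 1 (mod 453), and -92 mod 453 = 361.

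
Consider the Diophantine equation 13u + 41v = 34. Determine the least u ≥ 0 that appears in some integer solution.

31

gcd(41, 13) = 1.
1 divides 34, so solutions exist.
By Bézout, 13×(19) + 41×(-6) = 1.
Scale by 34/1 = 34: (u₀, v₀) = (646, -204).
General solution: u = 646 + 41t, v = -204 - 13t for integer t.
u ≥ 0: smallest is 646 mod 41 = 31 (at t = -15), with v = -9.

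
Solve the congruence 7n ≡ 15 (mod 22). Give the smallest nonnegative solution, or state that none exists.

gcd(22, 7) = 1  (22 = 3*7 + 1, 7 = 7*1).
1 divides 15, so solutions exist.
Back-substituting, 7*(-3) + 22*(1) = 1.
So 7*(-3) ≡ 1 (mod 22); multiply by 15: n ≡ -45 (mod 22).
Smallest nonnegative: n = -45 mod 22 = 21.

21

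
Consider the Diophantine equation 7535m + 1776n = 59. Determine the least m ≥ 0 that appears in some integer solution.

1669

gcd(7535, 1776):
  7535 = 4*1776 + 431
  1776 = 4*431 + 52
  431 = 8*52 + 15
  52 = 3*15 + 7
  15 = 2*7 + 1
  7 = 7*1
so gcd(7535, 1776) = 1.
1 divides 59, so solutions exist.
Back-substitute for Bézout coefficients:
  1 = 15 - 2*7
  ... = 7535*(239) + 1776*(-1014)
Scale by 59/1 = 59: (m₀, n₀) = (14101, -59826).
General solution: m = 14101 + 1776t, n = -59826 - 7535t for integer t.
m ≥ 0: smallest is 14101 mod 1776 = 1669 (at t = -7), with n = -7081.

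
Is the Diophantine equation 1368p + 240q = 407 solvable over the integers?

no

gcd(1368, 240) = 24.
24 does not divide 407 (remainder 23), so no integer solutions.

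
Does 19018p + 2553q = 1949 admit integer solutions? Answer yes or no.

no

gcd(19018, 2553) = 37.
37 does not divide 1949 (remainder 25), so no integer solutions.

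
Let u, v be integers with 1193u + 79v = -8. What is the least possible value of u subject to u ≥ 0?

gcd(1193, 79):
  1193 = 15*79 + 8
  79 = 9*8 + 7
  8 = 1*7 + 1
  7 = 7*1
so gcd(1193, 79) = 1.
1 divides -8, so solutions exist.
Back-substitute for Bézout coefficients:
  1 = 8 - 1*7
  ... = 1193*(10) + 79*(-151)
Scale by -8/1 = -8: (u₀, v₀) = (-80, 1208).
General solution: u = -80 + 79t, v = 1208 - 1193t for integer t.
u ≥ 0: smallest is -80 mod 79 = 78 (at t = 2), with v = -1178.

78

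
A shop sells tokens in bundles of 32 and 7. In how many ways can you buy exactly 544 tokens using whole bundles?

Need nonnegative integers with 32j + 7k = 544.
gcd(32, 7) = 1, and 32·(2) + 7·(-9) = 1.
So (j₀, k₀) = (1088, -4896); general j = 1088 + 7t, k = -4896 - 32t.
j ≥ 0 ⇒ t ≥ -155; k ≥ 0 ⇒ t ≤ -153. That's 3 values of t.

3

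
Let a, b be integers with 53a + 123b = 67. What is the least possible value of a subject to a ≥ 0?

gcd(123, 53) = 1  (123 = 2*53 + 17, 53 = 3*17 + 2, 17 = 8*2 + 1, 2 = 2*1).
1 divides 67, so solutions exist.
Back-substituting, 53*(-58) + 123*(25) = 1.
Scale by 67/1 = 67: (a₀, b₀) = (-3886, 1675).
General solution: a = -3886 + 123t, b = 1675 - 53t for integer t.
a ≥ 0: smallest is -3886 mod 123 = 50 (at t = 32), with b = -21.

50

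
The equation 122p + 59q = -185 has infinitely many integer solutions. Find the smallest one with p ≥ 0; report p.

gcd(122, 59) = 1.
1 divides -185, so solutions exist.
By Bézout, 122×(15) + 59×(-31) = 1.
Scale by -185/1 = -185: (p₀, q₀) = (-2775, 5735).
General solution: p = -2775 + 59t, q = 5735 - 122t for integer t.
p ≥ 0: smallest is -2775 mod 59 = 57 (at t = 48), with q = -121.

57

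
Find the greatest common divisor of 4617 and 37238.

1

gcd(37238, 4617):
  37238 = 8·4617 + 302
  4617 = 15·302 + 87
  302 = 3·87 + 41
  87 = 2·41 + 5
  41 = 8·5 + 1
  5 = 5·1
so gcd(37238, 4617) = 1.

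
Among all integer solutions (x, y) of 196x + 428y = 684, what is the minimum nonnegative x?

gcd(428, 196) = 4  (428 = 2*196 + 36, 196 = 5*36 + 16, 36 = 2*16 + 4, 16 = 4*4).
4 divides 684, so solutions exist.
Back-substituting, 196*(-24) + 428*(11) = 4.
Scale by 684/4 = 171: (x₀, y₀) = (-4104, 1881).
General solution: x = -4104 + 107t, y = 1881 - 49t for integer t.
x ≥ 0: smallest is -4104 mod 107 = 69 (at t = 39), with y = -30.

69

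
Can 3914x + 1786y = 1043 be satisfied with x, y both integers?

no

gcd(3914, 1786):
  3914 = 2×1786 + 342
  1786 = 5×342 + 76
  342 = 4×76 + 38
  76 = 2×38
so gcd(3914, 1786) = 38.
38 does not divide 1043 (remainder 17), so no integer solutions.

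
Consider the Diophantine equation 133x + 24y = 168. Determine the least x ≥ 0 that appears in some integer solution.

0

gcd(133, 24) = 1  (133 = 5*24 + 13, 24 = 1*13 + 11, 13 = 1*11 + 2, 11 = 5*2 + 1, 2 = 2*1).
1 divides 168, so solutions exist.
Back-substituting, 133*(-11) + 24*(61) = 1.
Scale by 168/1 = 168: (x₀, y₀) = (-1848, 10248).
General solution: x = -1848 + 24t, y = 10248 - 133t for integer t.
x ≥ 0: smallest is -1848 mod 24 = 0 (at t = 77), with y = 7.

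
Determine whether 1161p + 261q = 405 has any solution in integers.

gcd(1161, 261):
  1161 = 4×261 + 117
  261 = 2×117 + 27
  117 = 4×27 + 9
  27 = 3×9
so gcd(1161, 261) = 9.
9 divides 405, so integer solutions exist.

yes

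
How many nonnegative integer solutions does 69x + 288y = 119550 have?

18

gcd(288, 69) = 3  (288 = 4×69 + 12, 69 = 5×12 + 9, 12 = 1×9 + 3, 9 = 3×3).
Back-substituting, 69×(-25) + 288×(6) = 3.
Scale by 39850: one solution is (-996250, 239100). Reduce x mod 96: (38, 406).
General: x = 38 + 96t, y = 406 - 23t.
x ≥ 0 ⇒ t ≥ 0; y ≥ 0 ⇒ t ≤ 17. So t ∈ [0, 17]: 18 solutions.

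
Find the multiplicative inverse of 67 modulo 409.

gcd(409, 67):
  409 = 6·67 + 7
  67 = 9·7 + 4
  7 = 1·4 + 3
  4 = 1·3 + 1
  3 = 3·1
so gcd(409, 67) = 1.
Back-substitute for Bézout coefficients:
  1 = 4 - 1·3
  ... = 67·(116) + 409·(-19)
So 67·116 ≡ 1 (mod 409), and 116 mod 409 = 116.

116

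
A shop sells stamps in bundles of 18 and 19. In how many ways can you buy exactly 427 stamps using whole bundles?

Need nonnegative integers with 18j + 19k = 427.
gcd(18, 19) = 1, and 18·(-1) + 19·(1) = 1.
So (j₀, k₀) = (-427, 427); general j = -427 + 19t, k = 427 - 18t.
j ≥ 0 ⇒ t ≥ 23; k ≥ 0 ⇒ t ≤ 23. That's 1 value of t.

1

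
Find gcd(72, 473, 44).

1

gcd(473, 72) = 1.
gcd(1, 44) = 1.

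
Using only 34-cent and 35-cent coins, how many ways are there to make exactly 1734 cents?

2

Need nonnegative integers with 34j + 35k = 1734.
gcd(34, 35) = 1, and 34·(-1) + 35·(1) = 1.
So (j₀, k₀) = (-1734, 1734); general j = -1734 + 35t, k = 1734 - 34t.
j ≥ 0 ⇒ t ≥ 50; k ≥ 0 ⇒ t ≤ 51. That's 2 values of t.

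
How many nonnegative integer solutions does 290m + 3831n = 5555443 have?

5

gcd(3831, 290) = 1  (3831 = 13·290 + 61, 290 = 4·61 + 46, 61 = 1·46 + 15, 46 = 3·15 + 1, 15 = 15·1).
Back-substituting, 290·(251) + 3831·(-19) = 1.
Scale by 5555443: one solution is (1394416193, -105553417). Reduce m mod 3831: (1151, 1363).
General: m = 1151 + 3831t, n = 1363 - 290t.
m ≥ 0 ⇒ t ≥ 0; n ≥ 0 ⇒ t ≤ 4. So t ∈ [0, 4]: 5 solutions.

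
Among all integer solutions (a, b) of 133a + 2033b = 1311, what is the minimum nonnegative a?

71

gcd(2033, 133) = 19  (2033 = 15·133 + 38, 133 = 3·38 + 19, 38 = 2·19).
19 divides 1311, so solutions exist.
Back-substituting, 133·(46) + 2033·(-3) = 19.
Scale by 1311/19 = 69: (a₀, b₀) = (3174, -207).
General solution: a = 3174 + 107t, b = -207 - 7t for integer t.
a ≥ 0: smallest is 3174 mod 107 = 71 (at t = -29), with b = -4.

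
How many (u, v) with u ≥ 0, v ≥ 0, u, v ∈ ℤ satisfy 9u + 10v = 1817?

gcd(10, 9) = 1.
By Bézout, 9×(-1) + 10×(1) = 1.
One solution: (3, 179).
General: u = 3 + 10t, v = 179 - 9t.
u ≥ 0 ⇒ t ≥ 0; v ≥ 0 ⇒ t ≤ 19. So t ∈ [0, 19]: 20 solutions.

20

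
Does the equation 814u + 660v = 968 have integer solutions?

yes

gcd(814, 660) = 22.
22 divides 968, so integer solutions exist.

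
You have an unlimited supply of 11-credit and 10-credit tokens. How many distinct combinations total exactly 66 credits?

1

Need nonnegative integers with 11j + 10k = 66.
gcd(11, 10) = 1, and 11·(1) + 10·(-1) = 1.
So (j₀, k₀) = (66, -66); general j = 66 + 10t, k = -66 - 11t.
j ≥ 0 ⇒ t ≥ -6; k ≥ 0 ⇒ t ≤ -6. That's 1 value of t.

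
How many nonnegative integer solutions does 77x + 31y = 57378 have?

24

gcd(77, 31) = 1  (77 = 2*31 + 15, 31 = 2*15 + 1, 15 = 15*1).
Back-substituting, 77*(-2) + 31*(5) = 1.
Scale by 57378: one solution is (-114756, 286890). Reduce x mod 31: (6, 1836).
General: x = 6 + 31t, y = 1836 - 77t.
x ≥ 0 ⇒ t ≥ 0; y ≥ 0 ⇒ t ≤ 23. So t ∈ [0, 23]: 24 solutions.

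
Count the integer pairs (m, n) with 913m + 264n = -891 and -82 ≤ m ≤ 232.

gcd(913, 264) = 11.
By Bézout, 913×(11) + 264×(-38) = 11.
Particular solution: (21, -76).
General solution: m = 21 + 24t, n = -76 - 83t for integer t.
-82 ≤ 21 + 24t ≤ 232 gives t ∈ [-4, 8], which is 13 values.

13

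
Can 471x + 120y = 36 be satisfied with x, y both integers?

gcd(471, 120) = 3  (471 = 3*120 + 111, 120 = 1*111 + 9, 111 = 12*9 + 3, 9 = 3*3).
3 divides 36, so integer solutions exist.

yes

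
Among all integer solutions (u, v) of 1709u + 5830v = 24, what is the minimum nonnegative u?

116

gcd(5830, 1709) = 1  (5830 = 3·1709 + 703, 1709 = 2·703 + 303, 703 = 2·303 + 97, 303 = 3·97 + 12, 97 = 8·12 + 1, 12 = 12·1).
1 divides 24, so solutions exist.
Back-substituting, 1709·(-481) + 5830·(141) = 1.
Scale by 24/1 = 24: (u₀, v₀) = (-11544, 3384).
General solution: u = -11544 + 5830t, v = 3384 - 1709t for integer t.
u ≥ 0: smallest is -11544 mod 5830 = 116 (at t = 2), with v = -34.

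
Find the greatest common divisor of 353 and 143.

1

gcd(353, 143):
  353 = 2·143 + 67
  143 = 2·67 + 9
  67 = 7·9 + 4
  9 = 2·4 + 1
  4 = 4·1
so gcd(353, 143) = 1.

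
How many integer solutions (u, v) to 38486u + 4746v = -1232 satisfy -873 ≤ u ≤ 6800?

23

gcd(38486, 4746) = 14  (38486 = 8×4746 + 518, 4746 = 9×518 + 84, 518 = 6×84 + 14, 84 = 6×14).
Back-substituting, 38486×(55) + 4746×(-446) = 14.
Scale by -88: particular solution (-4840, 39248); reduce u mod 339: (245, -1987).
General solution: u = 245 + 339t, v = -1987 - 2749t for integer t.
-873 ≤ 245 + 339t ≤ 6800 gives t ∈ [-3, 19], which is 23 values.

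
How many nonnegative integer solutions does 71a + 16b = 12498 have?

gcd(71, 16):
  71 = 4*16 + 7
  16 = 2*7 + 2
  7 = 3*2 + 1
  2 = 2*1
so gcd(71, 16) = 1.
Back-substitute for Bézout coefficients:
  1 = 7 - 3*2
  ... = 71*(7) + 16*(-31)
Scale by 12498: one solution is (87486, -387438). Reduce a mod 16: (14, 719).
General: a = 14 + 16t, b = 719 - 71t.
a ≥ 0 ⇒ t ≥ 0; b ≥ 0 ⇒ t ≤ 10. So t ∈ [0, 10]: 11 solutions.

11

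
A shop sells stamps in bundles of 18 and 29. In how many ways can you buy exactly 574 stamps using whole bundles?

1

Need nonnegative integers with 18j + 29k = 574.
gcd(18, 29) = 1, and 18·(-8) + 29·(5) = 1.
So (j₀, k₀) = (-4592, 2870); general j = -4592 + 29t, k = 2870 - 18t.
j ≥ 0 ⇒ t ≥ 159; k ≥ 0 ⇒ t ≤ 159. That's 1 value of t.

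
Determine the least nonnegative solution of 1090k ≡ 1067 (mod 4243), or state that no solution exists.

gcd(4243, 1090) = 1  (4243 = 3*1090 + 973, 1090 = 1*973 + 117, 973 = 8*117 + 37, 117 = 3*37 + 6, 37 = 6*6 + 1, 6 = 6*1).
1 divides 1067, so solutions exist.
Back-substituting, 1090*(-689) + 4243*(177) = 1.
So 1090*(-689) ≡ 1 (mod 4243); multiply by 1067: k ≡ -735163 (mod 4243).
Smallest nonnegative: k = -735163 mod 4243 = 3119.

3119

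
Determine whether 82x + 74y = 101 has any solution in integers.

no

gcd(82, 74) = 2.
2 does not divide 101 (remainder 1), so no integer solutions.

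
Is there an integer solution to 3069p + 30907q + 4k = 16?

gcd(30907, 3069) = 31.
gcd(31, 4) = 1.
1 divides 16, so integer solutions exist.

yes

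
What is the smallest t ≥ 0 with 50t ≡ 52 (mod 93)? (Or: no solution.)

68

gcd(93, 50) = 1.
1 divides 52, so solutions exist.
By Bézout, 50·(-13) + 93·(7) = 1.
So 50·(-13) ≡ 1 (mod 93); multiply by 52: t ≡ -676 (mod 93).
Smallest nonnegative: t = -676 mod 93 = 68.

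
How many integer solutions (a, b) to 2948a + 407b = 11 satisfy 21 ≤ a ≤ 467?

gcd(2948, 407) = 11  (2948 = 7·407 + 99, 407 = 4·99 + 11, 99 = 9·11).
Back-substituting, 2948·(-4) + 407·(29) = 11.
Scale by 1: particular solution (-4, 29); reduce a mod 37: (33, -239).
General solution: a = 33 + 37t, b = -239 - 268t for integer t.
21 ≤ 33 + 37t ≤ 467 gives t ∈ [0, 11], which is 12 values.

12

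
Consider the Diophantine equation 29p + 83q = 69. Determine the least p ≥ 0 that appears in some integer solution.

gcd(83, 29) = 1  (83 = 2·29 + 25, 29 = 1·25 + 4, 25 = 6·4 + 1, 4 = 4·1).
1 divides 69, so solutions exist.
Back-substituting, 29·(-20) + 83·(7) = 1.
Scale by 69/1 = 69: (p₀, q₀) = (-1380, 483).
General solution: p = -1380 + 83t, q = 483 - 29t for integer t.
p ≥ 0: smallest is -1380 mod 83 = 31 (at t = 17), with q = -10.

31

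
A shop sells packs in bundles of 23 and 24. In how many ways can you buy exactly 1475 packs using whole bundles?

Need nonnegative integers with 23j + 24k = 1475.
gcd(23, 24) = 1, and 23·(-1) + 24·(1) = 1.
So (j₀, k₀) = (-1475, 1475); general j = -1475 + 24t, k = 1475 - 23t.
j ≥ 0 ⇒ t ≥ 62; k ≥ 0 ⇒ t ≤ 64. That's 3 values of t.

3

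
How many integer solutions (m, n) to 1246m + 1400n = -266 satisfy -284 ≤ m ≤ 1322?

gcd(1400, 1246) = 14  (1400 = 1·1246 + 154, 1246 = 8·154 + 14, 154 = 11·14).
Back-substituting, 1246·(9) + 1400·(-8) = 14.
Scale by -19: particular solution (-171, 152); reduce m mod 100: (29, -26).
General solution: m = 29 + 100t, n = -26 - 89t for integer t.
-284 ≤ 29 + 100t ≤ 1322 gives t ∈ [-3, 12], which is 16 values.

16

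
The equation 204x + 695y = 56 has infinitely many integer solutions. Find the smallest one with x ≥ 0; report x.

559

gcd(695, 204) = 1.
1 divides 56, so solutions exist.
By Bézout, 204*(-201) + 695*(59) = 1.
Scale by 56/1 = 56: (x₀, y₀) = (-11256, 3304).
General solution: x = -11256 + 695t, y = 3304 - 204t for integer t.
x ≥ 0: smallest is -11256 mod 695 = 559 (at t = 17), with y = -164.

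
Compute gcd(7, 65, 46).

gcd(65, 7) = 1  (65 = 9*7 + 2, 7 = 3*2 + 1, 2 = 2*1).
gcd(1, 46) = 1.

1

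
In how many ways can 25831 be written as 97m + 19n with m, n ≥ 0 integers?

gcd(97, 19) = 1.
By Bézout, 97×(-9) + 19×(46) = 1.
One solution: (5, 1334).
General: m = 5 + 19t, n = 1334 - 97t.
m ≥ 0 ⇒ t ≥ 0; n ≥ 0 ⇒ t ≤ 13. So t ∈ [0, 13]: 14 solutions.

14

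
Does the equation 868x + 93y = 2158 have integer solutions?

gcd(868, 93) = 31  (868 = 9×93 + 31, 93 = 3×31).
31 does not divide 2158 (remainder 19), so no integer solutions.

no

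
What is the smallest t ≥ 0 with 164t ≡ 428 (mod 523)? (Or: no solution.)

gcd(523, 164) = 1.
1 divides 428, so solutions exist.
By Bézout, 164·(118) + 523·(-37) = 1.
So 164·(118) ≡ 1 (mod 523); multiply by 428: t ≡ 50504 (mod 523).
Smallest nonnegative: t = 50504 mod 523 = 296.

296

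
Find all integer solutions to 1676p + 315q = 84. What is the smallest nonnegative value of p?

294

gcd(1676, 315):
  1676 = 5*315 + 101
  315 = 3*101 + 12
  101 = 8*12 + 5
  12 = 2*5 + 2
  5 = 2*2 + 1
  2 = 2*1
so gcd(1676, 315) = 1.
1 divides 84, so solutions exist.
Back-substitute for Bézout coefficients:
  1 = 5 - 2*2
  ... = 1676*(131) + 315*(-697)
Scale by 84/1 = 84: (p₀, q₀) = (11004, -58548).
General solution: p = 11004 + 315t, q = -58548 - 1676t for integer t.
p ≥ 0: smallest is 11004 mod 315 = 294 (at t = -34), with q = -1564.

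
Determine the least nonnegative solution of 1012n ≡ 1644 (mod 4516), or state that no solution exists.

1086

gcd(4516, 1012):
  4516 = 4·1012 + 468
  1012 = 2·468 + 76
  468 = 6·76 + 12
  76 = 6·12 + 4
  12 = 3·4
so gcd(4516, 1012) = 4.
4 divides 1644, so solutions exist.
Back-substitute for Bézout coefficients:
  4 = 76 - 6·12
  ... = 1012·(357) + 4516·(-80)
So 1012·(357) ≡ 4 (mod 4516); multiply by 411: n ≡ 146727 (mod 1129).
Smallest nonnegative: n = 146727 mod 1129 = 1086.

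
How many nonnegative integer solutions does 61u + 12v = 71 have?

0

gcd(61, 12):
  61 = 5×12 + 1
  12 = 12×1
so gcd(61, 12) = 1.
Back-substitute for Bézout coefficients:
  1 = 61 - 5×12
  ... = 61×(1) + 12×(-5)
Scale by 71: one solution is (71, -355). Reduce u mod 12: (11, -50).
General: u = 11 + 12t, v = -50 - 61t.
u ≥ 0 ⇒ t ≥ 0; v ≥ 0 ⇒ t ≤ -1. So t ∈ [0, -1]: 0 solutions.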